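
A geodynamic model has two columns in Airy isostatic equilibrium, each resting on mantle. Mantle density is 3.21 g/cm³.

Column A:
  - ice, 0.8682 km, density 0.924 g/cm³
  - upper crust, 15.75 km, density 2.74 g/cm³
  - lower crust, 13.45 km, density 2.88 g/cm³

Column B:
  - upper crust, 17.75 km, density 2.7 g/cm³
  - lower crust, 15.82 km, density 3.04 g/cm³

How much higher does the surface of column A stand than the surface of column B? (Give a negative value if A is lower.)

For any compensation level in the mantle, the mantle terms cancel and isostasy reduces to e = (Σt_A − Σt_B) − (Σ(ρt)_A − Σ(ρt)_B) / ρ_m.
Σt_A = 30.0682 km; Σt_B = 33.57 km; Σ(ρt)_A = 82.6932168; Σ(ρt)_B = 96.0178 (in km·g/cm³).
e = (30.0682 − 33.57) − (82.6932168 − 96.0178) / 3.21 = 0.649 km.

0.649 km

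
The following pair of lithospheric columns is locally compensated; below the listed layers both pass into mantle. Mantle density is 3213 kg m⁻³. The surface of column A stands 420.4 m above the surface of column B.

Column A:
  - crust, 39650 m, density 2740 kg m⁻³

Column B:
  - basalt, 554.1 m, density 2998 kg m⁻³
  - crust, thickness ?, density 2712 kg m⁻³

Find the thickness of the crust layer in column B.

Take the compensation level at the base of the deeper column (depth z_c below the surface of column A) and equate Σ ρ_i t_i down to z_c; mantle fills any gap and the z_c terms cancel.
Column A: 39650×2740 + (z_c − 39650)×3213
Column B: 420.4×0 + 554.1×2998 + x×2712 + (z_c − 420.4 − 554.1 − x)×3213
The z_c×3213 term appears on both sides and cancels. Collect the known terms of each column as K = Σ(ρt)_known − 3213 × (depth of known layers): K_A = 108641000 − 3213×39650 = −18754450; K_B = 1661191.8 − 3213×(420.4 + 554.1) = −1469876.7.
Balance: K_A = K_B − x×(3213 − 2712), so x = (K_B − K_A)/(3213 − 2712) = 17284600/501 = 34500 m.

34500 m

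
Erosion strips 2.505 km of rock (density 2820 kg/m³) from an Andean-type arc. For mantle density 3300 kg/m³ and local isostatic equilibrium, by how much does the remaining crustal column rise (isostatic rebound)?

Unloading: uplift u = e ρ_c/ρ_m = 2.505 km × 2820/3300 = 2.14 km.

2.14 km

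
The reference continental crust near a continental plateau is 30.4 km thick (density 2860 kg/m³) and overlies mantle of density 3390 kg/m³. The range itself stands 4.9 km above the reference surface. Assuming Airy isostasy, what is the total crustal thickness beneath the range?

Root depth r = h ρ_c / (ρ_m − ρ_c) = 4.9 km × 2860 / 530 = 26.44 km.
Total thickness = T + h + r = 30.4 km + 4.9 km + 26.44 km = 61.7 km.

61.7 km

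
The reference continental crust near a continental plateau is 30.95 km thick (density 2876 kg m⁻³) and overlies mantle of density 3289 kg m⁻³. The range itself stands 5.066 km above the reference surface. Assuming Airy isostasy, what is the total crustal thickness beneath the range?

71.3 km

Root depth r = h ρ_c / (ρ_m − ρ_c) = 5.066 km × 2876 / 413 = 35.28 km.
Total thickness = T + h + r = 30.95 km + 5.066 km + 35.28 km = 71.3 km.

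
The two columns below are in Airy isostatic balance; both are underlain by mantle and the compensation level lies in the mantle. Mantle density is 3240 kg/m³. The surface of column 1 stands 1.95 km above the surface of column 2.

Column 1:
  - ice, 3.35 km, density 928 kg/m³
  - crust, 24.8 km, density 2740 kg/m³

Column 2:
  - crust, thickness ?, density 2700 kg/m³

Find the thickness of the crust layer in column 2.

25.6 km

Take the compensation level at the base of the deeper column (depth z_c below the surface of column 1) and equate Σ ρ_i t_i down to z_c; mantle fills any gap and the z_c terms cancel.
Column 1: 3.35×928 + 24.8×2740 + (z_c − 28.15)×3240
Column 2: 1.95×0 + x×2700 + (z_c − 1.95 − 0 − x)×3240
The z_c×3240 term appears on both sides and cancels. Collect the known terms of each column as K = Σ(ρt)_known − 3240 × (depth of known layers): K_1 = 71060.8 − 3240×28.15 = −20145.2; K_2 = 0 − 3240×(1.95 + 0) = −6318.
Balance: K_1 = K_2 − x×(3240 − 2700), so x = (K_2 − K_1)/(3240 − 2700) = 13827.2/540 = 25.6 km.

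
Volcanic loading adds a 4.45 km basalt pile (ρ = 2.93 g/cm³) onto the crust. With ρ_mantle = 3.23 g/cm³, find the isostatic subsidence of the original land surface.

Subaerial loading: s = t ρ_load / ρ_m.
s = 4.45 km × 2.93/3.23 = 4.04 km.

4.04 km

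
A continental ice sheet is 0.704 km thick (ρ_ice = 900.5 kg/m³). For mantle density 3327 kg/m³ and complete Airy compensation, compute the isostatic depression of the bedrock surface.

For local isostatic compensation: the ice load ρ_ice t is balanced by mantle displaced below, ρ_m s.
s = t ρ_ice / ρ_m = 0.704 km × 900.5/3327 = 0.191 km.

0.191 km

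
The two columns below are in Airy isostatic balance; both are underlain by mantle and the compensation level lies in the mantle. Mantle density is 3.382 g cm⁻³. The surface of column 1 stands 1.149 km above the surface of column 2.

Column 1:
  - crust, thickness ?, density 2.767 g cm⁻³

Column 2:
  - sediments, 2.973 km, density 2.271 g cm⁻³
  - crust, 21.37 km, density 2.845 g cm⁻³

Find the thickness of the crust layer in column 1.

Take the compensation level at the base of the deeper column (depth z_c below the surface of column 1) and equate Σ ρ_i t_i down to z_c; mantle fills any gap and the z_c terms cancel.
Column 1: x×2.767 + (z_c − 0 − x)×3.382
Column 2: 1.149×0 + 2.973×2.271 + 21.37×2.845 + (z_c − 1.149 − 24.343)×3.382
The z_c×3.382 term appears on both sides and cancels. Collect the known terms of each column as K = Σ(ρt)_known − 3.382 × (depth of known layers): K_1 = 0 − 3.382×0 = 0; K_2 = 67.549333 − 3.382×(1.149 + 24.343) = −18.664611.
Balance: K_1 − x×(3.382 − 2.767) = K_2, so x = (K_1 − K_2)/(3.382 − 2.767) = 18.6646/0.615 = 30.3 km.

30.3 km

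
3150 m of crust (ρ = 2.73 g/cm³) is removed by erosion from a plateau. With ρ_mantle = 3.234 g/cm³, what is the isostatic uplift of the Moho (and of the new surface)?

2660 m

Unloading: uplift u = e ρ_c/ρ_m = 3150 m × 2.73/3.234 = 2660 m.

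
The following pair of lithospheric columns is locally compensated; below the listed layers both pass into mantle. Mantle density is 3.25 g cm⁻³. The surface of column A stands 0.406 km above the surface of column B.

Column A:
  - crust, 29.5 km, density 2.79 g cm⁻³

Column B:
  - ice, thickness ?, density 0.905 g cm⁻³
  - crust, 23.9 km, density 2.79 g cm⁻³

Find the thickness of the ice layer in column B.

0.536 km

Take the compensation level at the base of the deeper column (depth z_c below the surface of column A) and equate Σ ρ_i t_i down to z_c; mantle fills any gap and the z_c terms cancel.
Column A: 29.5×2.79 + (z_c − 29.5)×3.25
Column B: 0.406×0 + x×0.905 + 23.9×2.79 + (z_c − 0.406 − 23.9 − x)×3.25
The z_c×3.25 term appears on both sides and cancels. Collect the known terms of each column as K = Σ(ρt)_known − 3.25 × (depth of known layers): K_A = 82.305 − 3.25×29.5 = −13.57; K_B = 66.681 − 3.25×(0.406 + 23.9) = −12.3135.
Balance: K_A = K_B − x×(3.25 − 0.905), so x = (K_B − K_A)/(3.25 − 0.905) = 1.2565/2.345 = 0.536 km.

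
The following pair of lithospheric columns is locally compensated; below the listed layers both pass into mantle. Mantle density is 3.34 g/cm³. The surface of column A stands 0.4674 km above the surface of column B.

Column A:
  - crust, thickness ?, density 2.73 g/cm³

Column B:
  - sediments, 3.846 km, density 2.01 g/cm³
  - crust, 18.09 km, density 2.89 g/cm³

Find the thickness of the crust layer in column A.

Take the compensation level at the base of the deeper column (depth z_c below the surface of column A) and equate Σ ρ_i t_i down to z_c; mantle fills any gap and the z_c terms cancel.
Column A: x×2.73 + (z_c − 0 − x)×3.34
Column B: 0.4674×0 + 3.846×2.01 + 18.09×2.89 + (z_c − 0.4674 − 21.936)×3.34
The z_c×3.34 term appears on both sides and cancels. Collect the known terms of each column as K = Σ(ρt)_known − 3.34 × (depth of known layers): K_A = 0 − 3.34×0 = 0; K_B = 60.01056 − 3.34×(0.4674 + 21.936) = −14.816796.
Balance: K_A − x×(3.34 − 2.73) = K_B, so x = (K_A − K_B)/(3.34 − 2.73) = 14.8168/0.61 = 24.3 km.

24.3 km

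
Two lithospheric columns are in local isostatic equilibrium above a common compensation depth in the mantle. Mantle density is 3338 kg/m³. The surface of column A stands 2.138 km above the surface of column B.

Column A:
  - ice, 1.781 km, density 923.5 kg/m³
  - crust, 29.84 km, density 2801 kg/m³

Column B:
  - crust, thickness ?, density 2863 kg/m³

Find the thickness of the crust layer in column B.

27.8 km

Take the compensation level at the base of the deeper column (depth z_c below the surface of column A) and equate Σ ρ_i t_i down to z_c; mantle fills any gap and the z_c terms cancel.
Column A: 1.781×923.5 + 29.84×2801 + (z_c − 31.621)×3338
Column B: 2.138×0 + x×2863 + (z_c − 2.138 − 0 − x)×3338
The z_c×3338 term appears on both sides and cancels. Collect the known terms of each column as K = Σ(ρt)_known − 3338 × (depth of known layers): K_A = 85226.5935 − 3338×31.621 = −20324.3045; K_B = 0 − 3338×(2.138 + 0) = −7136.644.
Balance: K_A = K_B − x×(3338 − 2863), so x = (K_B − K_A)/(3338 − 2863) = 13187.7/475 = 27.8 km.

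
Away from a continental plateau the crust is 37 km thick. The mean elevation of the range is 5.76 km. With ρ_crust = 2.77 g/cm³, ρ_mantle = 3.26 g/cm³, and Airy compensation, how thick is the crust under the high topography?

Root depth r = h ρ_c / (ρ_m − ρ_c) = 5.76 km × 2.77 / 0.49 = 32.56 km.
Total thickness = T + h + r = 37 km + 5.76 km + 32.56 km = 75.3 km.

75.3 km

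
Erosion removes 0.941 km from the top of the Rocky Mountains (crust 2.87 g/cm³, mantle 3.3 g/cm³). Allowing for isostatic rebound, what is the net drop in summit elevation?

0.123 km

Rebound u = e ρ_c/ρ_m = 0.941 km × 2.87/3.3 = 0.8184 km.
Net surface drop = e − u = 0.941 km − 0.8184 km = e (ρ_m − ρ_c)/ρ_m = 0.123 km.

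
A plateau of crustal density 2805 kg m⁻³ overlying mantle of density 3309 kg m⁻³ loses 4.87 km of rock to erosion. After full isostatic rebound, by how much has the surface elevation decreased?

0.742 km

Rebound u = e ρ_c/ρ_m = 4.87 km × 2805/3309 = 4.128 km.
Net surface drop = e − u = 4.87 km − 4.128 km = e (ρ_m − ρ_c)/ρ_m = 0.742 km.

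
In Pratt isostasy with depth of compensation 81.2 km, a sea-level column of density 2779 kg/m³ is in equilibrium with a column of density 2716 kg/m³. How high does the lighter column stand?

ρ_ref D = ρ (D + h) → h = D (ρ_ref − ρ)/ρ.
h = 81.2 km × (2779 − 2716)/2716 = 1.88 km.

1.88 km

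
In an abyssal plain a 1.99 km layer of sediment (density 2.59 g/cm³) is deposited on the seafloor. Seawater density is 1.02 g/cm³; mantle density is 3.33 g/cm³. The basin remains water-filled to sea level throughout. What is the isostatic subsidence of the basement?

Submarine loading: the sediment displaces seawater, and the subsidence is in turn flooded, so s (ρ_m − ρ_w) = t (ρ_sed − ρ_w).
s = 1.99 km × (2.59 − 1.02) / (3.33 − 1.02) = 1.35 km.

1.35 km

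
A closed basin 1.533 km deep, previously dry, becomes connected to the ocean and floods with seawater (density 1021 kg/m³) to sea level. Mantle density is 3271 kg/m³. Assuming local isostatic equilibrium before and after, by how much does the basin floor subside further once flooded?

0.696 km

After flooding the water column is d + s deep. Its weight must equal the weight of mantle displaced by the extra subsidence s: (d + s) ρ_w = s ρ_m.
s = d ρ_w / (ρ_m − ρ_w) = 1.533 km × 1021/(3271 − 1021) = 0.696 km.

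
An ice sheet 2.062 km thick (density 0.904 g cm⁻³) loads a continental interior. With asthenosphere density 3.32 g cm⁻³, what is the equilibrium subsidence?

0.561 km

In Airy isostatic equilibrium: the ice load ρ_ice t is balanced by mantle displaced below, ρ_m s.
s = t ρ_ice / ρ_m = 2.062 km × 0.904/3.32 = 0.561 km.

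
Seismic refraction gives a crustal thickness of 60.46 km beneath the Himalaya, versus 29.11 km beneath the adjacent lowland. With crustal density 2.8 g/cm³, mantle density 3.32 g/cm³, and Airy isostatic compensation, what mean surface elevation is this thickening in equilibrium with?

Excess crust Δ = 60.46 km − 29.11 km = 31.35 km, split between elevation h and root r with h + r = Δ.
Airy balance ρ_c h = (ρ_m − ρ_c) r gives r = h ρ_c/(ρ_m − ρ_c), so h (1 + ρ_c/(ρ_m − ρ_c)) = Δ, i.e. h = Δ (ρ_m − ρ_c)/ρ_m.
h = 31.35 km × 0.52/3.32 = 4.91 km.

4.91 km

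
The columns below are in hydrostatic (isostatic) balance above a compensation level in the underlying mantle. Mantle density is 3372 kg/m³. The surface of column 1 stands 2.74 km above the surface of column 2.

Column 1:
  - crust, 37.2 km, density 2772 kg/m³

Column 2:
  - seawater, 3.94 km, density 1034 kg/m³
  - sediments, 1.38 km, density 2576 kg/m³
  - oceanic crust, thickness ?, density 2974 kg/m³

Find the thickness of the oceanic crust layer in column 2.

6.96 km

Take the compensation level at the base of the deeper column (depth z_c below the surface of column 1) and equate Σ ρ_i t_i down to z_c; mantle fills any gap and the z_c terms cancel.
Column 1: 37.2×2772 + (z_c − 37.2)×3372
Column 2: 2.74×0 + 3.94×1034 + 1.38×2576 + x×2974 + (z_c − 2.74 − 5.32 − x)×3372
The z_c×3372 term appears on both sides and cancels. Collect the known terms of each column as K = Σ(ρt)_known − 3372 × (depth of known layers): K_1 = 103118.4 − 3372×37.2 = −22320; K_2 = 7628.84 − 3372×(2.74 + 5.32) = −19549.48.
Balance: K_1 = K_2 − x×(3372 − 2974), so x = (K_2 − K_1)/(3372 − 2974) = 2770.52/398 = 6.96 km.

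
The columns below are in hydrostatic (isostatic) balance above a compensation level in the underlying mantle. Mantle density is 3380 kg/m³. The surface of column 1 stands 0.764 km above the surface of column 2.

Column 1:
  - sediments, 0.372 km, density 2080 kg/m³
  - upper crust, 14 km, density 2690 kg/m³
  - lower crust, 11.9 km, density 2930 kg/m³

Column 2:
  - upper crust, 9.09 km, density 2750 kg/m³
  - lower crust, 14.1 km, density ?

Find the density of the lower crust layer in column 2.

Take the compensation level at the base of the deeper column (depth z_c below the surface of column 1) and equate Σ ρ_i t_i down to z_c; mantle fills any gap and the z_c terms cancel.
Column 1: 0.372×2080 + 14×2690 + 11.9×2930 + (z_c − 26.272)×3380
Column 2: 0.764×0 + 9.09×2750 + 14.1×ρ + (z_c − 0.764 − 23.19)×3380
The z_c×3380 term appears on both sides and cancels. Collect the known terms of each column as K = Σ(ρt)_known − 3380 × (depth of known layers): K_1 = 73300.76 − 3380×26.272 = −15498.6; K_2 = 24997.5 − 3380×(0.764 + 23.19) = −55967.02.
Balance: K_1 = K_2 + 14.1×ρ, so ρ = (K_1 − K_2)/14.1 = 40468.4/14.1 = 2870 kg/m³.

2870 kg/m³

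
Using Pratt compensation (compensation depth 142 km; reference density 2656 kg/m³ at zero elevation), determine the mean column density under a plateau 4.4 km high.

Pratt balance: ρ_ref D = ρ (D + h).
ρ = ρ_ref D/(D + h) = 2656 × 142 km/(142 km + 4.4 km) = 2580 kg/m³.

2580 kg/m³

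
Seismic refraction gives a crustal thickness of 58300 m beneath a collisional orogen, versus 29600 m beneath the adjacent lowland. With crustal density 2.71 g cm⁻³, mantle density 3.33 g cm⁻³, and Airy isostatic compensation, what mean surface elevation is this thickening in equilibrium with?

Excess crust Δ = 58300 m − 29600 m = 28700 m, split between elevation h and root r with h + r = Δ.
Airy balance ρ_c h = (ρ_m − ρ_c) r gives r = h ρ_c/(ρ_m − ρ_c), so h (1 + ρ_c/(ρ_m − ρ_c)) = Δ, i.e. h = Δ (ρ_m − ρ_c)/ρ_m.
h = 28700 m × 0.62/3.33 = 5340 m.

5340 m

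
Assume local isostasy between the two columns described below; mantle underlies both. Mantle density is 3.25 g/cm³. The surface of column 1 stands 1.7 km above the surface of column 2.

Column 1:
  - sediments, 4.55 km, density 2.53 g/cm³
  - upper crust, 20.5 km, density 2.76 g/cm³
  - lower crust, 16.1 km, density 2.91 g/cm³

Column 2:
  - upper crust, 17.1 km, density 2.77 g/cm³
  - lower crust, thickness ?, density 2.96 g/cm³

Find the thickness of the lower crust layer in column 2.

Take the compensation level at the base of the deeper column (depth z_c below the surface of column 1) and equate Σ ρ_i t_i down to z_c; mantle fills any gap and the z_c terms cancel.
Column 1: 4.55×2.53 + 20.5×2.76 + 16.1×2.91 + (z_c − 41.15)×3.25
Column 2: 1.7×0 + 17.1×2.77 + x×2.96 + (z_c − 1.7 − 17.1 − x)×3.25
The z_c×3.25 term appears on both sides and cancels. Collect the known terms of each column as K = Σ(ρt)_known − 3.25 × (depth of known layers): K_1 = 114.9425 − 3.25×41.15 = −18.795; K_2 = 47.367 − 3.25×(1.7 + 17.1) = −13.733.
Balance: K_1 = K_2 − x×(3.25 − 2.96), so x = (K_2 − K_1)/(3.25 − 2.96) = 5.062/0.29 = 17.5 km.

17.5 km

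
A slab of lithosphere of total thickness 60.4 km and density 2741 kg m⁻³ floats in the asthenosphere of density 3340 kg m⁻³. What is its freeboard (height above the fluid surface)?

Floating equilibrium: submerged depth d = t ρ_obj/ρ_fluid = 60.4 km × 2741/3340 = 49.57 km.
Freeboard = t − d = 60.4 km − 49.57 km = 10.8 km.

10.8 km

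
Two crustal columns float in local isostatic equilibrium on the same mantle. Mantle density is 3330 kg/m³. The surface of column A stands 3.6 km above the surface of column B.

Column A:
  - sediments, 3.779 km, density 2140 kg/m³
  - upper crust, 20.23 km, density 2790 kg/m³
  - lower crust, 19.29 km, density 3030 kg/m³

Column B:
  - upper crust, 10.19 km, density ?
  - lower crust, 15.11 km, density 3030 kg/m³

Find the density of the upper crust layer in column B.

2870 kg/m³

Take the compensation level at the base of the deeper column (depth z_c below the surface of column A) and equate Σ ρ_i t_i down to z_c; mantle fills any gap and the z_c terms cancel.
Column A: 3.779×2140 + 20.23×2790 + 19.29×3030 + (z_c − 43.299)×3330
Column B: 3.6×0 + 10.19×ρ + 15.11×3030 + (z_c − 3.6 − 25.3)×3330
The z_c×3330 term appears on both sides and cancels. Collect the known terms of each column as K = Σ(ρt)_known − 3330 × (depth of known layers): K_A = 122977.46 − 3330×43.299 = −21208.21; K_B = 45783.3 − 3330×(3.6 + 25.3) = −50453.7.
Balance: K_A = K_B + 10.19×ρ, so ρ = (K_A − K_B)/10.19 = 29245.5/10.19 = 2870 kg/m³.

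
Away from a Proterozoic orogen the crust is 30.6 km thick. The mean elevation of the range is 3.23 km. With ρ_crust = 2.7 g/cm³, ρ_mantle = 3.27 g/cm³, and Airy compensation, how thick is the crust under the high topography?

Root depth r = h ρ_c / (ρ_m − ρ_c) = 3.23 km × 2.7 / 0.57 = 15.3 km.
Total thickness = T + h + r = 30.6 km + 3.23 km + 15.3 km = 49.1 km.

49.1 km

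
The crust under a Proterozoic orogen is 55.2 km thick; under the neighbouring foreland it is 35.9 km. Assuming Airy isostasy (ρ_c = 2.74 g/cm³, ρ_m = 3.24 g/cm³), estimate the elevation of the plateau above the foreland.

Excess crust Δ = 55.2 km − 35.9 km = 19.3 km, split between elevation h and root r with h + r = Δ.
Airy balance ρ_c h = (ρ_m − ρ_c) r gives r = h ρ_c/(ρ_m − ρ_c), so h (1 + ρ_c/(ρ_m − ρ_c)) = Δ, i.e. h = Δ (ρ_m − ρ_c)/ρ_m.
h = 19.3 km × 0.5/3.24 = 2.98 km.

2.98 km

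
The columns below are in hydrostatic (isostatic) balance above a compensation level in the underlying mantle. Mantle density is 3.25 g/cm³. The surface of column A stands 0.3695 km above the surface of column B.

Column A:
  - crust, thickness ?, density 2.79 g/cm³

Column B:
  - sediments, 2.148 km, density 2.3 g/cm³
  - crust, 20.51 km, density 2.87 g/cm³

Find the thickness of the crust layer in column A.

Take the compensation level at the base of the deeper column (depth z_c below the surface of column A) and equate Σ ρ_i t_i down to z_c; mantle fills any gap and the z_c terms cancel.
Column A: x×2.79 + (z_c − 0 − x)×3.25
Column B: 0.3695×0 + 2.148×2.3 + 20.51×2.87 + (z_c − 0.3695 − 22.658)×3.25
The z_c×3.25 term appears on both sides and cancels. Collect the known terms of each column as K = Σ(ρt)_known − 3.25 × (depth of known layers): K_A = 0 − 3.25×0 = 0; K_B = 63.8041 − 3.25×(0.3695 + 22.658) = −11.035275.
Balance: K_A − x×(3.25 − 2.79) = K_B, so x = (K_A − K_B)/(3.25 − 2.79) = 11.0353/0.46 = 24 km.

24 km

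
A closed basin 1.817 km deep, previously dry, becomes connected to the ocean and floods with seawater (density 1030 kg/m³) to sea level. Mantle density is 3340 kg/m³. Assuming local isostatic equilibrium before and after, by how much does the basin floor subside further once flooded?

0.81 km

After flooding the water column is d + s deep. Its weight must equal the weight of mantle displaced by the extra subsidence s: (d + s) ρ_w = s ρ_m.
s = d ρ_w / (ρ_m − ρ_w) = 1.817 km × 1030/(3340 − 1030) = 0.81 km.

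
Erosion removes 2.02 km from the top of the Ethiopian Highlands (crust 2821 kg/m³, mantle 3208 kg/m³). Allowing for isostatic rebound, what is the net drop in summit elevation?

0.244 km

Rebound u = e ρ_c/ρ_m = 2.02 km × 2821/3208 = 1.776 km.
Net surface drop = e − u = 2.02 km − 1.776 km = e (ρ_m − ρ_c)/ρ_m = 0.244 km.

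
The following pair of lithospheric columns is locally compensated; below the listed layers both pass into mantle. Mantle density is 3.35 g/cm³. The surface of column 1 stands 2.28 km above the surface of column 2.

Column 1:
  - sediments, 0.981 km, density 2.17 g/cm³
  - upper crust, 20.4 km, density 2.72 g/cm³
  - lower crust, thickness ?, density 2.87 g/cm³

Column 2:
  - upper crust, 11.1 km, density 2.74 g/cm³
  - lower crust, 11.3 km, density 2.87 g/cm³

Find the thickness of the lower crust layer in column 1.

12.1 km

Take the compensation level at the base of the deeper column (depth z_c below the surface of column 1) and equate Σ ρ_i t_i down to z_c; mantle fills any gap and the z_c terms cancel.
Column 1: 0.981×2.17 + 20.4×2.72 + x×2.87 + (z_c − 21.381 − x)×3.35
Column 2: 2.28×0 + 11.1×2.74 + 11.3×2.87 + (z_c − 2.28 − 22.4)×3.35
The z_c×3.35 term appears on both sides and cancels. Collect the known terms of each column as K = Σ(ρt)_known − 3.35 × (depth of known layers): K_1 = 57.61677 − 3.35×21.381 = −14.00958; K_2 = 62.845 − 3.35×(2.28 + 22.4) = −19.833.
Balance: K_1 − x×(3.35 − 2.87) = K_2, so x = (K_1 − K_2)/(3.35 − 2.87) = 5.82342/0.48 = 12.1 km.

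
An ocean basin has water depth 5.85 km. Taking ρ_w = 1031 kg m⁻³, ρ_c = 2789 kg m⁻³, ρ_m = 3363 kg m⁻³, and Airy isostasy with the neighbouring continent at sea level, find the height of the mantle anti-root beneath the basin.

17.9 km

For local isostatic compensation: replacing crust with seawater at the top is compensated by replacing crust with mantle at the base: d (ρ_c − ρ_w) = a (ρ_m − ρ_c).
a = d (ρ_c − ρ_w)/(ρ_m − ρ_c) = 5.85 km × 1758/574 = 17.9 km.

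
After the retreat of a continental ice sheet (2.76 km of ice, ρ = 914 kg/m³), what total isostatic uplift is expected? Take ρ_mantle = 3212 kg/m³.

Removing the load lets mantle flow back in; uplift u satisfies ρ_ice t = ρ_m u.
u = t ρ_ice/ρ_m = 2.76 km × 914/3212 = 0.785 km.

0.785 km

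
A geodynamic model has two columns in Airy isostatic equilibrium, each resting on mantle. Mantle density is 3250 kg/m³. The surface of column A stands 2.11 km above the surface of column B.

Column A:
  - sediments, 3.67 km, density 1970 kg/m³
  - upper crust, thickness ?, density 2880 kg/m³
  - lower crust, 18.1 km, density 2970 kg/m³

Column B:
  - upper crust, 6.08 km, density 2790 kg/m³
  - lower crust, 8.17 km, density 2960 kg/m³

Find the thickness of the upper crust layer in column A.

6.1 km

Take the compensation level at the base of the deeper column (depth z_c below the surface of column A) and equate Σ ρ_i t_i down to z_c; mantle fills any gap and the z_c terms cancel.
Column A: 3.67×1970 + x×2880 + 18.1×2970 + (z_c − 21.77 − x)×3250
Column B: 2.11×0 + 6.08×2790 + 8.17×2960 + (z_c − 2.11 − 14.25)×3250
The z_c×3250 term appears on both sides and cancels. Collect the known terms of each column as K = Σ(ρt)_known − 3250 × (depth of known layers): K_A = 60986.9 − 3250×21.77 = −9765.6; K_B = 41146.4 − 3250×(2.11 + 14.25) = −12023.6.
Balance: K_A − x×(3250 − 2880) = K_B, so x = (K_A − K_B)/(3250 − 2880) = 2258/370 = 6.1 km.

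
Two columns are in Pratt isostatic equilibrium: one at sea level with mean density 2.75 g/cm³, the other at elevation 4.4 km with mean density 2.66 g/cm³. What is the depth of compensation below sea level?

ρ_ref D = ρ (D + h) → D (ρ_ref − ρ) = ρ h.
D = ρ h/(ρ_ref − ρ) = 2.66 × 4.4 km/(2.75 − 2.66) = 130 km.

130 km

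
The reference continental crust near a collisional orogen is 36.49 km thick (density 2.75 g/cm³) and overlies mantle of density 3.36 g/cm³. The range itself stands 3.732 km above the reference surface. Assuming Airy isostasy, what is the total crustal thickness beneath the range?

57 km

Root depth r = h ρ_c / (ρ_m − ρ_c) = 3.732 km × 2.75 / 0.61 = 16.82 km.
Total thickness = T + h + r = 36.49 km + 3.732 km + 16.82 km = 57 km.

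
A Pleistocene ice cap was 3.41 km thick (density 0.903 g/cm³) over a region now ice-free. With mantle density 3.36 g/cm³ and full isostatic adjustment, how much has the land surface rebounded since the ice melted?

Removing the load lets mantle flow back in; uplift u satisfies ρ_ice t = ρ_m u.
u = t ρ_ice/ρ_m = 3.41 km × 0.903/3.36 = 0.916 km.

0.916 km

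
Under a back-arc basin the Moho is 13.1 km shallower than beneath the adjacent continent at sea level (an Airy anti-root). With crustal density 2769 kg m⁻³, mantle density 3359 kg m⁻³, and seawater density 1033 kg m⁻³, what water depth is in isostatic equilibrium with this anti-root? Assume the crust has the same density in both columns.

Replacing a thickness d of crust by seawater at the top must be balanced by replacing crust with mantle at the base: d (ρ_c − ρ_w) = a (ρ_m − ρ_c).
d = a (ρ_m − ρ_c)/(ρ_c − ρ_w) = 13.1 km × 590/1736 = 4.45 km.

4.45 km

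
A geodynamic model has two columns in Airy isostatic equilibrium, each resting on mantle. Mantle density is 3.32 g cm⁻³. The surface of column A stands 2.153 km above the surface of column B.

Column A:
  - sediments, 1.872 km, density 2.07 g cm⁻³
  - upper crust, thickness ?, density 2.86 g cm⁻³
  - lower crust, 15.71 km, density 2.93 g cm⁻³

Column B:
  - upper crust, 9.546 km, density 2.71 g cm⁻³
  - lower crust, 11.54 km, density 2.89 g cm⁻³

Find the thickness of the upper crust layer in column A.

Take the compensation level at the base of the deeper column (depth z_c below the surface of column A) and equate Σ ρ_i t_i down to z_c; mantle fills any gap and the z_c terms cancel.
Column A: 1.872×2.07 + x×2.86 + 15.71×2.93 + (z_c − 17.582 − x)×3.32
Column B: 2.153×0 + 9.546×2.71 + 11.54×2.89 + (z_c − 2.153 − 21.086)×3.32
The z_c×3.32 term appears on both sides and cancels. Collect the known terms of each column as K = Σ(ρt)_known − 3.32 × (depth of known layers): K_A = 49.90534 − 3.32×17.582 = −8.4669; K_B = 59.22026 − 3.32×(2.153 + 21.086) = −17.93322.
Balance: K_A − x×(3.32 − 2.86) = K_B, so x = (K_A − K_B)/(3.32 − 2.86) = 9.46632/0.46 = 20.6 km.

20.6 km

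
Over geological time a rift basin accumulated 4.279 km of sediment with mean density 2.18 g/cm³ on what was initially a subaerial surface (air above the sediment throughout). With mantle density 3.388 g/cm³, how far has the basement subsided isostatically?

2.75 km

Subaerial load: s = t ρ_sed / ρ_m = 4.279 km × 2.18/3.388 = 2.75 km.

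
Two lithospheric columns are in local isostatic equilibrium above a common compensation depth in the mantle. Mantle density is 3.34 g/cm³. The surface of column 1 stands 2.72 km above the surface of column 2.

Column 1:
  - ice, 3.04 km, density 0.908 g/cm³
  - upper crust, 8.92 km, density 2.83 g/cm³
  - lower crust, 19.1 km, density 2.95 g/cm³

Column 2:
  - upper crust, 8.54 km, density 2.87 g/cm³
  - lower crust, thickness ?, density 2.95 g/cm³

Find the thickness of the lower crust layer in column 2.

Take the compensation level at the base of the deeper column (depth z_c below the surface of column 1) and equate Σ ρ_i t_i down to z_c; mantle fills any gap and the z_c terms cancel.
Column 1: 3.04×0.908 + 8.92×2.83 + 19.1×2.95 + (z_c − 31.06)×3.34
Column 2: 2.72×0 + 8.54×2.87 + x×2.95 + (z_c − 2.72 − 8.54 − x)×3.34
The z_c×3.34 term appears on both sides and cancels. Collect the known terms of each column as K = Σ(ρt)_known − 3.34 × (depth of known layers): K_1 = 84.34892 − 3.34×31.06 = −19.39148; K_2 = 24.5098 − 3.34×(2.72 + 8.54) = −13.0986.
Balance: K_1 = K_2 − x×(3.34 − 2.95), so x = (K_2 − K_1)/(3.34 − 2.95) = 6.29288/0.39 = 16.1 km.

16.1 km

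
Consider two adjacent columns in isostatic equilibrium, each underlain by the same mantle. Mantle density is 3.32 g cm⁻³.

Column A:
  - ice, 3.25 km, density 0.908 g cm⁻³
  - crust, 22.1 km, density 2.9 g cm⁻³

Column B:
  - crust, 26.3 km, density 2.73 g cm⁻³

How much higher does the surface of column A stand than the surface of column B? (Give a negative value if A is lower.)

For any compensation level in the mantle, the mantle terms cancel and isostasy reduces to e = (Σt_A − Σt_B) − (Σ(ρt)_A − Σ(ρt)_B) / ρ_m.
Σt_A = 25.35 km; Σt_B = 26.3 km; Σ(ρt)_A = 67.041; Σ(ρt)_B = 71.799 (in km·g cm⁻³).
e = (25.35 − 26.3) − (67.041 − 71.799) / 3.32 = 0.483 km.

0.483 km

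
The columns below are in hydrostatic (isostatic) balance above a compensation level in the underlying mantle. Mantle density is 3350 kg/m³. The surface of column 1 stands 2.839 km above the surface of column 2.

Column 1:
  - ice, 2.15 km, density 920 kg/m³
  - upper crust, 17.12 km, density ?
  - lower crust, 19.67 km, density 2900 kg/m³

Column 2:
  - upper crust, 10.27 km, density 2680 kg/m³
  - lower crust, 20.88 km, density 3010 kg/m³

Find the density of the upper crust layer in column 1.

Take the compensation level at the base of the deeper column (depth z_c below the surface of column 1) and equate Σ ρ_i t_i down to z_c; mantle fills any gap and the z_c terms cancel.
Column 1: 2.15×920 + 17.12×ρ + 19.67×2900 + (z_c − 38.94)×3350
Column 2: 2.839×0 + 10.27×2680 + 20.88×3010 + (z_c − 2.839 − 31.15)×3350
The z_c×3350 term appears on both sides and cancels. Collect the known terms of each column as K = Σ(ρt)_known − 3350 × (depth of known layers): K_1 = 59021 − 3350×38.94 = −71428; K_2 = 90372.4 − 3350×(2.839 + 31.15) = −23490.75.
Balance: K_1 + 17.12×ρ = K_2, so ρ = (K_2 − K_1)/17.12 = 47937.2/17.12 = 2800 kg/m³.

2800 kg/m³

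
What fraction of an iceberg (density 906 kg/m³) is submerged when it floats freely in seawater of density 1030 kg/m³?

Submerged fraction = ρ_obj/ρ_fluid = 906/1030 = 88%.

88%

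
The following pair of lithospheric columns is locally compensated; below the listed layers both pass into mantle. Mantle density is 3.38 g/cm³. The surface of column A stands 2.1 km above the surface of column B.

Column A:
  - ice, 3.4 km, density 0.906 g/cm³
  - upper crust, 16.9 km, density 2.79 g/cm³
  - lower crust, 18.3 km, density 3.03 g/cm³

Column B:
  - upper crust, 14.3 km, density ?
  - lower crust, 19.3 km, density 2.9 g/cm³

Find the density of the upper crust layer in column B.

Take the compensation level at the base of the deeper column (depth z_c below the surface of column A) and equate Σ ρ_i t_i down to z_c; mantle fills any gap and the z_c terms cancel.
Column A: 3.4×0.906 + 16.9×2.79 + 18.3×3.03 + (z_c − 38.6)×3.38
Column B: 2.1×0 + 14.3×ρ + 19.3×2.9 + (z_c − 2.1 − 33.6)×3.38
The z_c×3.38 term appears on both sides and cancels. Collect the known terms of each column as K = Σ(ρt)_known − 3.38 × (depth of known layers): K_A = 105.6804 − 3.38×38.6 = −24.7876; K_B = 55.97 − 3.38×(2.1 + 33.6) = −64.696.
Balance: K_A = K_B + 14.3×ρ, so ρ = (K_A − K_B)/14.3 = 39.9084/14.3 = 2.79 g/cm³.

2.79 g/cm³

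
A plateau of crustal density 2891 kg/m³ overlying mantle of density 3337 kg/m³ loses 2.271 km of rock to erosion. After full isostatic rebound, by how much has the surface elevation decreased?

Rebound u = e ρ_c/ρ_m = 2.271 km × 2891/3337 = 1.967 km.
Net surface drop = e − u = 2.271 km − 1.967 km = e (ρ_m − ρ_c)/ρ_m = 0.304 km.

0.304 km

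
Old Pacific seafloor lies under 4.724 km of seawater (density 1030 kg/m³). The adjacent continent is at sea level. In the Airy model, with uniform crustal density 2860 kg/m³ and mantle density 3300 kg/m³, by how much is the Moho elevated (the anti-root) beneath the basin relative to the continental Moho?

Balancing pressure at the compensation depth: replacing crust with seawater at the top is compensated by replacing crust with mantle at the base: d (ρ_c − ρ_w) = a (ρ_m − ρ_c).
a = d (ρ_c − ρ_w)/(ρ_m − ρ_c) = 4.724 km × 1830/440 = 19.6 km.

19.6 km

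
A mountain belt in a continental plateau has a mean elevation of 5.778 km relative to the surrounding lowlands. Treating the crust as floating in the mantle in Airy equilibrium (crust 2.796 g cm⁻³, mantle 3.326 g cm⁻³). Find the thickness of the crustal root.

30.5 km

By Archimedes' principle applied to the lithosphere: the weight of the topography is balanced by the buoyancy of the root, ρ_c h = (ρ_m − ρ_c) r.
r = h · ρ_c / (ρ_m − ρ_c) = 5.778 km × 2.796 / (3.326 − 2.796) = 30.5 km.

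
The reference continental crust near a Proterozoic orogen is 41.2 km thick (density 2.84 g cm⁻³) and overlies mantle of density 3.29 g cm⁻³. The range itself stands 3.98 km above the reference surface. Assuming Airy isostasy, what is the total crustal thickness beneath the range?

Root depth r = h ρ_c / (ρ_m − ρ_c) = 3.98 km × 2.84 / 0.45 = 25.12 km.
Total thickness = T + h + r = 41.2 km + 3.98 km + 25.12 km = 70.3 km.

70.3 km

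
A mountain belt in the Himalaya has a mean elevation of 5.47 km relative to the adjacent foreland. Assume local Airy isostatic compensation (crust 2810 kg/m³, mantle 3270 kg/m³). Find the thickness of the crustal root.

33.4 km

Balancing pressure at the compensation depth: the weight of the topography is balanced by the buoyancy of the root, ρ_c h = (ρ_m − ρ_c) r.
r = h · ρ_c / (ρ_m − ρ_c) = 5.47 km × 2810 / (3270 − 2810) = 33.4 km.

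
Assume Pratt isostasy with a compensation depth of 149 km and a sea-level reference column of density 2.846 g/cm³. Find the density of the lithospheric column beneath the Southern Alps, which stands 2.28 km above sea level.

2.8 g/cm³

Pratt balance: ρ_ref D = ρ (D + h).
ρ = ρ_ref D/(D + h) = 2.846 × 149 km/(149 km + 2.28 km) = 2.8 g/cm³.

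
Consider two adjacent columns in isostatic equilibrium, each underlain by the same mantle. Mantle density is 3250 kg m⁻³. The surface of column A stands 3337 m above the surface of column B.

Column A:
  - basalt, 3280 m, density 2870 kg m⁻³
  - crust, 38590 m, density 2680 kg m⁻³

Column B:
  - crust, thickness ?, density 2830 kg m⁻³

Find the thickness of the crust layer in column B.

29500 m

Take the compensation level at the base of the deeper column (depth z_c below the surface of column A) and equate Σ ρ_i t_i down to z_c; mantle fills any gap and the z_c terms cancel.
Column A: 3280×2870 + 38590×2680 + (z_c − 41870)×3250
Column B: 3337×0 + x×2830 + (z_c − 3337 − 0 − x)×3250
The z_c×3250 term appears on both sides and cancels. Collect the known terms of each column as K = Σ(ρt)_known − 3250 × (depth of known layers): K_A = 112834800 − 3250×41870 = −23242700; K_B = 0 − 3250×(3337 + 0) = −10845250.
Balance: K_A = K_B − x×(3250 − 2830), so x = (K_B − K_A)/(3250 − 2830) = 12397400/420 = 29500 m.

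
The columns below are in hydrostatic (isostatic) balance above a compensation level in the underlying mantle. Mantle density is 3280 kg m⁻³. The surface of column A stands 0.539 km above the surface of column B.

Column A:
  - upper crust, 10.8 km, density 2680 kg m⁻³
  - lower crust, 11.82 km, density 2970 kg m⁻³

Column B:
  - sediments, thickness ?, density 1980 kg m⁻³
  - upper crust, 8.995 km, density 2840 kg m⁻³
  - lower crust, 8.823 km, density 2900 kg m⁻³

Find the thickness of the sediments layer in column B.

Take the compensation level at the base of the deeper column (depth z_c below the surface of column A) and equate Σ ρ_i t_i down to z_c; mantle fills any gap and the z_c terms cancel.
Column A: 10.8×2680 + 11.82×2970 + (z_c − 22.62)×3280
Column B: 0.539×0 + x×1980 + 8.995×2840 + 8.823×2900 + (z_c − 0.539 − 17.818 − x)×3280
The z_c×3280 term appears on both sides and cancels. Collect the known terms of each column as K = Σ(ρt)_known − 3280 × (depth of known layers): K_A = 64049.4 − 3280×22.62 = −10144.2; K_B = 51132.5 − 3280×(0.539 + 17.818) = −9078.46.
Balance: K_A = K_B − x×(3280 − 1980), so x = (K_B − K_A)/(3280 − 1980) = 1065.74/1300 = 0.82 km.

0.82 km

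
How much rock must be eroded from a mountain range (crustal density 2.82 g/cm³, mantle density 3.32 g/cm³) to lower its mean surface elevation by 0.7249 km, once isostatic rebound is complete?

4.81 km

Net drop Δ = e − u = e − e ρ_c/ρ_m = e (ρ_m − ρ_c)/ρ_m.
e = Δ ρ_m/(ρ_m − ρ_c) = 0.7249 km × 3.32/0.5 = 4.81 km.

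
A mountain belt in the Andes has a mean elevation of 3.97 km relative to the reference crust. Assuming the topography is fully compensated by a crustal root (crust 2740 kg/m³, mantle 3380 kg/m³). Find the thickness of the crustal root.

17 km

Equating mass per unit area of the two columns: the weight of the topography is balanced by the buoyancy of the root, ρ_c h = (ρ_m − ρ_c) r.
r = h · ρ_c / (ρ_m − ρ_c) = 3.97 km × 2740 / (3380 − 2740) = 17 km.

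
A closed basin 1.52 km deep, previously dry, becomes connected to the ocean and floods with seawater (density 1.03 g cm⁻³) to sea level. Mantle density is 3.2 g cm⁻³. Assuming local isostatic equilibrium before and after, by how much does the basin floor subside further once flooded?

0.721 km

After flooding the water column is d + s deep. Its weight must equal the weight of mantle displaced by the extra subsidence s: (d + s) ρ_w = s ρ_m.
s = d ρ_w / (ρ_m − ρ_w) = 1.52 km × 1.03/(3.2 − 1.03) = 0.721 km.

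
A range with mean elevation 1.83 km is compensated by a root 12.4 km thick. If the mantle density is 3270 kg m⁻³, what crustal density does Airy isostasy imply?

2850 kg m⁻³

ρ_c h = (ρ_m − ρ_c) r → ρ_c (h + r) = ρ_m r → ρ_c = ρ_m r / (h + r).
ρ_c = 3270 × 12.4 km / (1.83 km + 12.4 km) = 2850 kg m⁻³.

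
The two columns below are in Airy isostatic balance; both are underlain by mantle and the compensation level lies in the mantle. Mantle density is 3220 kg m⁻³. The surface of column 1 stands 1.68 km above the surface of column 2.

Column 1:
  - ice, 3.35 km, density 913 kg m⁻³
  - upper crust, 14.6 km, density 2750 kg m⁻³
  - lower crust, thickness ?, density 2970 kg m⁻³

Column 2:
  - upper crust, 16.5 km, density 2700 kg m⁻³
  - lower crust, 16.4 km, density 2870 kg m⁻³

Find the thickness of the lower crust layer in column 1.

20.6 km

Take the compensation level at the base of the deeper column (depth z_c below the surface of column 1) and equate Σ ρ_i t_i down to z_c; mantle fills any gap and the z_c terms cancel.
Column 1: 3.35×913 + 14.6×2750 + x×2970 + (z_c − 17.95 − x)×3220
Column 2: 1.68×0 + 16.5×2700 + 16.4×2870 + (z_c − 1.68 − 32.9)×3220
The z_c×3220 term appears on both sides and cancels. Collect the known terms of each column as K = Σ(ρt)_known − 3220 × (depth of known layers): K_1 = 43208.55 − 3220×17.95 = −14590.45; K_2 = 91618 − 3220×(1.68 + 32.9) = −19729.6.
Balance: K_1 − x×(3220 − 2970) = K_2, so x = (K_1 − K_2)/(3220 − 2970) = 5139.15/250 = 20.6 km.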